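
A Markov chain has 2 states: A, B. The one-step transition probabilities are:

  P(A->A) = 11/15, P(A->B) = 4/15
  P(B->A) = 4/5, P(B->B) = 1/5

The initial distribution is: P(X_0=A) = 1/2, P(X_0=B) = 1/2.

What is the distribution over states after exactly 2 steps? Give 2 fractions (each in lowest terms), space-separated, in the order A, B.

Propagating the distribution step by step (d_{t+1} = d_t * P):
d_0 = (A=1/2, B=1/2)
  d_1[A] = 1/2*11/15 + 1/2*4/5 = 23/30
  d_1[B] = 1/2*4/15 + 1/2*1/5 = 7/30
d_1 = (A=23/30, B=7/30)
  d_2[A] = 23/30*11/15 + 7/30*4/5 = 337/450
  d_2[B] = 23/30*4/15 + 7/30*1/5 = 113/450
d_2 = (A=337/450, B=113/450)

Answer: 337/450 113/450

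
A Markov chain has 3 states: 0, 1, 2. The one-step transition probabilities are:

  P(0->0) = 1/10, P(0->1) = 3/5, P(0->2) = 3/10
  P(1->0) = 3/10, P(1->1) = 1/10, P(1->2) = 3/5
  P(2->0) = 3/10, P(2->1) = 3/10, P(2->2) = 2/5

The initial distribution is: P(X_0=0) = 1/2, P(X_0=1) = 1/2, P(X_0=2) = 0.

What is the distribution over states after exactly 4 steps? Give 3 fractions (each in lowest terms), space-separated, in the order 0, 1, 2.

Answer: 313/1250 194/625 549/1250

Derivation:
Propagating the distribution step by step (d_{t+1} = d_t * P):
d_0 = (0=1/2, 1=1/2, 2=0)
  d_1[0] = 1/2*1/10 + 1/2*3/10 + 0*3/10 = 1/5
  d_1[1] = 1/2*3/5 + 1/2*1/10 + 0*3/10 = 7/20
  d_1[2] = 1/2*3/10 + 1/2*3/5 + 0*2/5 = 9/20
d_1 = (0=1/5, 1=7/20, 2=9/20)
  d_2[0] = 1/5*1/10 + 7/20*3/10 + 9/20*3/10 = 13/50
  d_2[1] = 1/5*3/5 + 7/20*1/10 + 9/20*3/10 = 29/100
  d_2[2] = 1/5*3/10 + 7/20*3/5 + 9/20*2/5 = 9/20
d_2 = (0=13/50, 1=29/100, 2=9/20)
  d_3[0] = 13/50*1/10 + 29/100*3/10 + 9/20*3/10 = 31/125
  d_3[1] = 13/50*3/5 + 29/100*1/10 + 9/20*3/10 = 8/25
  d_3[2] = 13/50*3/10 + 29/100*3/5 + 9/20*2/5 = 54/125
d_3 = (0=31/125, 1=8/25, 2=54/125)
  d_4[0] = 31/125*1/10 + 8/25*3/10 + 54/125*3/10 = 313/1250
  d_4[1] = 31/125*3/5 + 8/25*1/10 + 54/125*3/10 = 194/625
  d_4[2] = 31/125*3/10 + 8/25*3/5 + 54/125*2/5 = 549/1250
d_4 = (0=313/1250, 1=194/625, 2=549/1250)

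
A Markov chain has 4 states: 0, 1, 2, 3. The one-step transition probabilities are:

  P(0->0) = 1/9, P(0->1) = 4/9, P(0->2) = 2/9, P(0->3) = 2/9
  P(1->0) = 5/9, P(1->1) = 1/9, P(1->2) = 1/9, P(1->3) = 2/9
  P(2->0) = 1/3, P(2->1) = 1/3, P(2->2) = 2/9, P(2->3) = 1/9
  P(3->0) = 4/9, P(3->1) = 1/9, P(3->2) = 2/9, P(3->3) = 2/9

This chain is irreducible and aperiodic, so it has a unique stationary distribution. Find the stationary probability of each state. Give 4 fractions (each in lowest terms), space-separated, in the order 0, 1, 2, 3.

Answer: 164/483 43/161 31/161 97/483

Derivation:
The stationary distribution satisfies pi = pi * P, i.e.:
  pi_0 = 1/9*pi_0 + 5/9*pi_1 + 1/3*pi_2 + 4/9*pi_3
  pi_1 = 4/9*pi_0 + 1/9*pi_1 + 1/3*pi_2 + 1/9*pi_3
  pi_2 = 2/9*pi_0 + 1/9*pi_1 + 2/9*pi_2 + 2/9*pi_3
  pi_3 = 2/9*pi_0 + 2/9*pi_1 + 1/9*pi_2 + 2/9*pi_3
with normalization: pi_0 + pi_1 + pi_2 + pi_3 = 1.

Using the first 3 balance equations plus normalization, the linear system A*pi = b is:
  [-8/9, 5/9, 1/3, 4/9] . pi = 0
  [4/9, -8/9, 1/3, 1/9] . pi = 0
  [2/9, 1/9, -7/9, 2/9] . pi = 0
  [1, 1, 1, 1] . pi = 1

Solving yields:
  pi_0 = 164/483
  pi_1 = 43/161
  pi_2 = 31/161
  pi_3 = 97/483

Verification (pi * P):
  164/483*1/9 + 43/161*5/9 + 31/161*1/3 + 97/483*4/9 = 164/483 = pi_0  (ok)
  164/483*4/9 + 43/161*1/9 + 31/161*1/3 + 97/483*1/9 = 43/161 = pi_1  (ok)
  164/483*2/9 + 43/161*1/9 + 31/161*2/9 + 97/483*2/9 = 31/161 = pi_2  (ok)
  164/483*2/9 + 43/161*2/9 + 31/161*1/9 + 97/483*2/9 = 97/483 = pi_3  (ok)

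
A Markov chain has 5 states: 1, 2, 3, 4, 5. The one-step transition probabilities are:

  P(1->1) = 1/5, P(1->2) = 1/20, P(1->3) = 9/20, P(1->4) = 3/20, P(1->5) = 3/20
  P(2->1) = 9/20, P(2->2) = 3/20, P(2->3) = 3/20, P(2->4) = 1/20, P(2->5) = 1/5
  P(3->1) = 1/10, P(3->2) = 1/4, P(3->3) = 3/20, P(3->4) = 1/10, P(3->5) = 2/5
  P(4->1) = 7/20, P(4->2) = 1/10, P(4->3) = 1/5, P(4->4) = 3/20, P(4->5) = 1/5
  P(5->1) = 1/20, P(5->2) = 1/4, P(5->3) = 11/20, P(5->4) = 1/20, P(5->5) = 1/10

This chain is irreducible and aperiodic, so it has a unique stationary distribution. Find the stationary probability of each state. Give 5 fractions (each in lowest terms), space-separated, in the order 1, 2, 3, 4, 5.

The stationary distribution satisfies pi = pi * P, i.e.:
  pi_1 = 1/5*pi_1 + 9/20*pi_2 + 1/10*pi_3 + 7/20*pi_4 + 1/20*pi_5
  pi_2 = 1/20*pi_1 + 3/20*pi_2 + 1/4*pi_3 + 1/10*pi_4 + 1/4*pi_5
  pi_3 = 9/20*pi_1 + 3/20*pi_2 + 3/20*pi_3 + 1/5*pi_4 + 11/20*pi_5
  pi_4 = 3/20*pi_1 + 1/20*pi_2 + 1/10*pi_3 + 3/20*pi_4 + 1/20*pi_5
  pi_5 = 3/20*pi_1 + 1/5*pi_2 + 2/5*pi_3 + 1/5*pi_4 + 1/10*pi_5
with normalization: pi_1 + pi_2 + pi_3 + pi_4 + pi_5 = 1.

Using the first 4 balance equations plus normalization, the linear system A*pi = b is:
  [-4/5, 9/20, 1/10, 7/20, 1/20] . pi = 0
  [1/20, -17/20, 1/4, 1/10, 1/4] . pi = 0
  [9/20, 3/20, -17/20, 1/5, 11/20] . pi = 0
  [3/20, 1/20, 1/10, -17/20, 1/20] . pi = 0
  [1, 1, 1, 1, 1] . pi = 1

Solving yields:
  pi_1 = 19568/100755
  pi_2 = 18049/100755
  pi_3 = 30659/100755
  pi_4 = 1895/20151
  pi_5 = 2556/11195

Verification (pi * P):
  19568/100755*1/5 + 18049/100755*9/20 + 30659/100755*1/10 + 1895/20151*7/20 + 2556/11195*1/20 = 19568/100755 = pi_1  (ok)
  19568/100755*1/20 + 18049/100755*3/20 + 30659/100755*1/4 + 1895/20151*1/10 + 2556/11195*1/4 = 18049/100755 = pi_2  (ok)
  19568/100755*9/20 + 18049/100755*3/20 + 30659/100755*3/20 + 1895/20151*1/5 + 2556/11195*11/20 = 30659/100755 = pi_3  (ok)
  19568/100755*3/20 + 18049/100755*1/20 + 30659/100755*1/10 + 1895/20151*3/20 + 2556/11195*1/20 = 1895/20151 = pi_4  (ok)
  19568/100755*3/20 + 18049/100755*1/5 + 30659/100755*2/5 + 1895/20151*1/5 + 2556/11195*1/10 = 2556/11195 = pi_5  (ok)

Answer: 19568/100755 18049/100755 30659/100755 1895/20151 2556/11195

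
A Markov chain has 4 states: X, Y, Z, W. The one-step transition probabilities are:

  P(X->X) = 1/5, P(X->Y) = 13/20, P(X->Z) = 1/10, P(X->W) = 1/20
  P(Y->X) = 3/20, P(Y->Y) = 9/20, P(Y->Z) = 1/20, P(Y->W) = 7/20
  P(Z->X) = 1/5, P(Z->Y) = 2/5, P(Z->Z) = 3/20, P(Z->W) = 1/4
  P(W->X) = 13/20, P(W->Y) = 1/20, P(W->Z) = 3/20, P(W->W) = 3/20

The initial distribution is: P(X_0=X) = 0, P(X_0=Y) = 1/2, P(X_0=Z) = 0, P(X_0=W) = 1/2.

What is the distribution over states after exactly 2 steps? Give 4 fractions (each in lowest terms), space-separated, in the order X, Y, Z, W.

Propagating the distribution step by step (d_{t+1} = d_t * P):
d_0 = (X=0, Y=1/2, Z=0, W=1/2)
  d_1[X] = 0*1/5 + 1/2*3/20 + 0*1/5 + 1/2*13/20 = 2/5
  d_1[Y] = 0*13/20 + 1/2*9/20 + 0*2/5 + 1/2*1/20 = 1/4
  d_1[Z] = 0*1/10 + 1/2*1/20 + 0*3/20 + 1/2*3/20 = 1/10
  d_1[W] = 0*1/20 + 1/2*7/20 + 0*1/4 + 1/2*3/20 = 1/4
d_1 = (X=2/5, Y=1/4, Z=1/10, W=1/4)
  d_2[X] = 2/5*1/5 + 1/4*3/20 + 1/10*1/5 + 1/4*13/20 = 3/10
  d_2[Y] = 2/5*13/20 + 1/4*9/20 + 1/10*2/5 + 1/4*1/20 = 17/40
  d_2[Z] = 2/5*1/10 + 1/4*1/20 + 1/10*3/20 + 1/4*3/20 = 21/200
  d_2[W] = 2/5*1/20 + 1/4*7/20 + 1/10*1/4 + 1/4*3/20 = 17/100
d_2 = (X=3/10, Y=17/40, Z=21/200, W=17/100)

Answer: 3/10 17/40 21/200 17/100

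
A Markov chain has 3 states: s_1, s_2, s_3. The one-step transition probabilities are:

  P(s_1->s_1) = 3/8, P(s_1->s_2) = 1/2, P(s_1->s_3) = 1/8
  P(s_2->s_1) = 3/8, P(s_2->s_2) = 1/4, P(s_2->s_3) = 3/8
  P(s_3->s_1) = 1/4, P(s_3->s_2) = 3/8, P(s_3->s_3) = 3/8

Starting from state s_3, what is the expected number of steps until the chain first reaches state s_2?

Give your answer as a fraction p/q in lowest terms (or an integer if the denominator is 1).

Let h_i = expected steps to first reach s_2 from state i.
Boundary: h_s_2 = 0.
First-step equations for the other states:
  h_s_1 = 1 + 3/8*h_s_1 + 1/2*h_s_2 + 1/8*h_s_3
  h_s_3 = 1 + 1/4*h_s_1 + 3/8*h_s_2 + 3/8*h_s_3

Substituting h_s_2 = 0 and rearranging gives the linear system (I - Q) h = 1:
  [5/8, -1/8] . (h_s_1, h_s_3) = 1
  [-1/4, 5/8] . (h_s_1, h_s_3) = 1

Solving yields:
  h_s_1 = 48/23
  h_s_3 = 56/23

Starting state is s_3, so the expected hitting time is h_s_3 = 56/23.

Answer: 56/23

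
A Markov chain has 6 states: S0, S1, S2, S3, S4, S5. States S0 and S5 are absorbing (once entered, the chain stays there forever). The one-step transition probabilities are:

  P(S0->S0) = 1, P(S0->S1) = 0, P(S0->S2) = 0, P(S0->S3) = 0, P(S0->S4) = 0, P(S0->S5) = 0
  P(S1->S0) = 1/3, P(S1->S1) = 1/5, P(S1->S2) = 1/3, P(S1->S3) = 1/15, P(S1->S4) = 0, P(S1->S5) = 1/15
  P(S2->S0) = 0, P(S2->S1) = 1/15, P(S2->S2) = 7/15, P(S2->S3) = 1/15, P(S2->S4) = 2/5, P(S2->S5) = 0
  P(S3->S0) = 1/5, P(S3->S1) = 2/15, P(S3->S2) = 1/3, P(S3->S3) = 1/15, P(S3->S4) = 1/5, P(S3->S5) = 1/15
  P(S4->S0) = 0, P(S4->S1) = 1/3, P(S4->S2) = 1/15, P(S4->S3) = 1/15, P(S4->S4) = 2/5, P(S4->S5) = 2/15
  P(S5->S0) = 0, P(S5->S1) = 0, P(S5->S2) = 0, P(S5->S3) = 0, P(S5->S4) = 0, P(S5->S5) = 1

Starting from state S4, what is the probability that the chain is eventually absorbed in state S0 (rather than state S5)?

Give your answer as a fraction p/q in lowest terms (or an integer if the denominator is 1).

Let a_i = P(absorbed in S0 | start in state i).
Boundary conditions: a_S0 = 1, a_S5 = 0.
For each transient state i, a_i = sum_j P(i->j) * a_j:
  a_S1 = 1/3*a_S0 + 1/5*a_S1 + 1/3*a_S2 + 1/15*a_S3 + 0*a_S4 + 1/15*a_S5
  a_S2 = 0*a_S0 + 1/15*a_S1 + 7/15*a_S2 + 1/15*a_S3 + 2/5*a_S4 + 0*a_S5
  a_S3 = 1/5*a_S0 + 2/15*a_S1 + 1/3*a_S2 + 1/15*a_S3 + 1/5*a_S4 + 1/15*a_S5
  a_S4 = 0*a_S0 + 1/3*a_S1 + 1/15*a_S2 + 1/15*a_S3 + 2/5*a_S4 + 2/15*a_S5

Substituting a_S0 = 1 and a_S5 = 0, rearrange to (I - Q) a = r where r[i] = P(i -> S0):
  [4/5, -1/3, -1/15, 0] . (a_S1, a_S2, a_S3, a_S4) = 1/3
  [-1/15, 8/15, -1/15, -2/5] . (a_S1, a_S2, a_S3, a_S4) = 0
  [-2/15, -1/3, 14/15, -1/5] . (a_S1, a_S2, a_S3, a_S4) = 1/5
  [-1/3, -1/15, -1/15, 3/5] . (a_S1, a_S2, a_S3, a_S4) = 0

Solving yields:
  a_S1 = 1511/2158
  a_S2 = 1199/2158
  a_S3 = 1347/2158
  a_S4 = 259/498

Starting state is S4, so the absorption probability is a_S4 = 259/498.

Answer: 259/498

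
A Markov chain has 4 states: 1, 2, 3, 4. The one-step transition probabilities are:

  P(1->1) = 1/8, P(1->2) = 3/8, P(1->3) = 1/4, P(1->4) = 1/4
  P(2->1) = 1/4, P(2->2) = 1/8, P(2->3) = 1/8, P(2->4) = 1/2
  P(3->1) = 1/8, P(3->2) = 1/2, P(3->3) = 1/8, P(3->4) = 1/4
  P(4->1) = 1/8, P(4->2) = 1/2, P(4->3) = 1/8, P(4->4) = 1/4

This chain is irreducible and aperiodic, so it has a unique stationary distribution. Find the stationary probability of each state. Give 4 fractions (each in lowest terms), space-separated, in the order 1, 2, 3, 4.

Answer: 15/89 31/89 13/89 30/89

Derivation:
The stationary distribution satisfies pi = pi * P, i.e.:
  pi_1 = 1/8*pi_1 + 1/4*pi_2 + 1/8*pi_3 + 1/8*pi_4
  pi_2 = 3/8*pi_1 + 1/8*pi_2 + 1/2*pi_3 + 1/2*pi_4
  pi_3 = 1/4*pi_1 + 1/8*pi_2 + 1/8*pi_3 + 1/8*pi_4
  pi_4 = 1/4*pi_1 + 1/2*pi_2 + 1/4*pi_3 + 1/4*pi_4
with normalization: pi_1 + pi_2 + pi_3 + pi_4 = 1.

Using the first 3 balance equations plus normalization, the linear system A*pi = b is:
  [-7/8, 1/4, 1/8, 1/8] . pi = 0
  [3/8, -7/8, 1/2, 1/2] . pi = 0
  [1/4, 1/8, -7/8, 1/8] . pi = 0
  [1, 1, 1, 1] . pi = 1

Solving yields:
  pi_1 = 15/89
  pi_2 = 31/89
  pi_3 = 13/89
  pi_4 = 30/89

Verification (pi * P):
  15/89*1/8 + 31/89*1/4 + 13/89*1/8 + 30/89*1/8 = 15/89 = pi_1  (ok)
  15/89*3/8 + 31/89*1/8 + 13/89*1/2 + 30/89*1/2 = 31/89 = pi_2  (ok)
  15/89*1/4 + 31/89*1/8 + 13/89*1/8 + 30/89*1/8 = 13/89 = pi_3  (ok)
  15/89*1/4 + 31/89*1/2 + 13/89*1/4 + 30/89*1/4 = 30/89 = pi_4  (ok)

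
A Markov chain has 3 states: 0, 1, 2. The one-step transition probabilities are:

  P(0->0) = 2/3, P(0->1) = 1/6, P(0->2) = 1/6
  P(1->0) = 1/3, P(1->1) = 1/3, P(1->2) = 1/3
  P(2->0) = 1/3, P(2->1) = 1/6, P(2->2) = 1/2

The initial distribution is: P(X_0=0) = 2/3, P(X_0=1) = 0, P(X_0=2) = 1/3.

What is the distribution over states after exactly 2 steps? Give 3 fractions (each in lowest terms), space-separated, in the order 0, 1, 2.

Answer: 14/27 7/36 31/108

Derivation:
Propagating the distribution step by step (d_{t+1} = d_t * P):
d_0 = (0=2/3, 1=0, 2=1/3)
  d_1[0] = 2/3*2/3 + 0*1/3 + 1/3*1/3 = 5/9
  d_1[1] = 2/3*1/6 + 0*1/3 + 1/3*1/6 = 1/6
  d_1[2] = 2/3*1/6 + 0*1/3 + 1/3*1/2 = 5/18
d_1 = (0=5/9, 1=1/6, 2=5/18)
  d_2[0] = 5/9*2/3 + 1/6*1/3 + 5/18*1/3 = 14/27
  d_2[1] = 5/9*1/6 + 1/6*1/3 + 5/18*1/6 = 7/36
  d_2[2] = 5/9*1/6 + 1/6*1/3 + 5/18*1/2 = 31/108
d_2 = (0=14/27, 1=7/36, 2=31/108)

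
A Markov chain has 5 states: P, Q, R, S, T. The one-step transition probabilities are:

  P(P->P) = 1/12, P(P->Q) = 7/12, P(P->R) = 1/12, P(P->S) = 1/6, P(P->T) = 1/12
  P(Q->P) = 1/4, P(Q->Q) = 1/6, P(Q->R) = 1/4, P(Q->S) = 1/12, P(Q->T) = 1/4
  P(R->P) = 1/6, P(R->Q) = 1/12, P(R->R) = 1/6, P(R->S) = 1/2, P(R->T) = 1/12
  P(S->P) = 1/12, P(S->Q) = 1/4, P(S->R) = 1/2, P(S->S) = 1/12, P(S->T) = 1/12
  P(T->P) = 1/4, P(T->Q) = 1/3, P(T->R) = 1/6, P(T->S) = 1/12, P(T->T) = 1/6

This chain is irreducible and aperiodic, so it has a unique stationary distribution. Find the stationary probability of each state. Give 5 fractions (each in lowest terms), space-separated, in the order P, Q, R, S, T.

The stationary distribution satisfies pi = pi * P, i.e.:
  pi_P = 1/12*pi_P + 1/4*pi_Q + 1/6*pi_R + 1/12*pi_S + 1/4*pi_T
  pi_Q = 7/12*pi_P + 1/6*pi_Q + 1/12*pi_R + 1/4*pi_S + 1/3*pi_T
  pi_R = 1/12*pi_P + 1/4*pi_Q + 1/6*pi_R + 1/2*pi_S + 1/6*pi_T
  pi_S = 1/6*pi_P + 1/12*pi_Q + 1/2*pi_R + 1/12*pi_S + 1/12*pi_T
  pi_T = 1/12*pi_P + 1/4*pi_Q + 1/12*pi_R + 1/12*pi_S + 1/6*pi_T
with normalization: pi_P + pi_Q + pi_R + pi_S + pi_T = 1.

Using the first 4 balance equations plus normalization, the linear system A*pi = b is:
  [-11/12, 1/4, 1/6, 1/12, 1/4] . pi = 0
  [7/12, -5/6, 1/12, 1/4, 1/3] . pi = 0
  [1/12, 1/4, -5/6, 1/2, 1/6] . pi = 0
  [1/6, 1/12, 1/2, -11/12, 1/12] . pi = 0
  [1, 1, 1, 1, 1] . pi = 1

Solving yields:
  pi_P = 4230/25033
  pi_Q = 6420/25033
  pi_R = 6001/25033
  pi_S = 4939/25033
  pi_T = 3443/25033

Verification (pi * P):
  4230/25033*1/12 + 6420/25033*1/4 + 6001/25033*1/6 + 4939/25033*1/12 + 3443/25033*1/4 = 4230/25033 = pi_P  (ok)
  4230/25033*7/12 + 6420/25033*1/6 + 6001/25033*1/12 + 4939/25033*1/4 + 3443/25033*1/3 = 6420/25033 = pi_Q  (ok)
  4230/25033*1/12 + 6420/25033*1/4 + 6001/25033*1/6 + 4939/25033*1/2 + 3443/25033*1/6 = 6001/25033 = pi_R  (ok)
  4230/25033*1/6 + 6420/25033*1/12 + 6001/25033*1/2 + 4939/25033*1/12 + 3443/25033*1/12 = 4939/25033 = pi_S  (ok)
  4230/25033*1/12 + 6420/25033*1/4 + 6001/25033*1/12 + 4939/25033*1/12 + 3443/25033*1/6 = 3443/25033 = pi_T  (ok)

Answer: 4230/25033 6420/25033 6001/25033 4939/25033 3443/25033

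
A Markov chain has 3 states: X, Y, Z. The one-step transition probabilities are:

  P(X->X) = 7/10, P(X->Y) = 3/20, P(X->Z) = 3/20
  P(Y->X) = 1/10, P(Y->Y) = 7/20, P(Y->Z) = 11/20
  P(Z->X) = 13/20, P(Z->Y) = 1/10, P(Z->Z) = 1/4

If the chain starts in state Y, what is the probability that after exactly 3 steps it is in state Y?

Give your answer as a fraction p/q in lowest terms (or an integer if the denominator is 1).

Computing P^3 by repeated multiplication:
P^1 =
  X: [7/10, 3/20, 3/20]
  Y: [1/10, 7/20, 11/20]
  Z: [13/20, 1/10, 1/4]
P^2 =
  X: [241/400, 69/400, 9/40]
  Y: [37/80, 77/400, 69/200]
  Z: [251/400, 63/400, 43/200]
P^3 =
  X: [2341/4000, 693/4000, 483/2000]
  Y: [2269/4000, 137/800, 523/2000]
  Z: [2379/4000, 683/4000, 469/2000]

(P^3)[Y -> Y] = 137/800

Answer: 137/800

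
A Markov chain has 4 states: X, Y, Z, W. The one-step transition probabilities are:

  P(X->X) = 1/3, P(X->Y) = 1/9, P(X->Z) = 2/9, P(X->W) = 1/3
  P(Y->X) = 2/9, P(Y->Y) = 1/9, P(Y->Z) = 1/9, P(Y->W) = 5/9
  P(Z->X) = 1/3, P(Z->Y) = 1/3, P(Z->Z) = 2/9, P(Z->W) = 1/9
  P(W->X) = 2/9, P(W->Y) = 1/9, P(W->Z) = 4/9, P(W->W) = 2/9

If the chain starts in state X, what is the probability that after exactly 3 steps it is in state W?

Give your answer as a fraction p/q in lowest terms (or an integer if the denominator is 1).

Computing P^3 by repeated multiplication:
P^1 =
  X: [1/3, 1/9, 2/9, 1/3]
  Y: [2/9, 1/9, 1/9, 5/9]
  Z: [1/3, 1/3, 2/9, 1/9]
  W: [2/9, 1/9, 4/9, 2/9]
P^2 =
  X: [23/81, 13/81, 23/81, 22/81]
  Y: [7/27, 11/81, 1/3, 22/81]
  Z: [23/81, 13/81, 17/81, 28/81]
  W: [8/27, 17/81, 7/27, 19/81]
P^3 =
  X: [208/729, 127/729, 193/729, 67/243]
  Y: [70/243, 5/27, 65/243, 7/27]
  Z: [202/729, 115/729, 205/729, 23/81]
  W: [23/81, 41/243, 61/243, 8/27]

(P^3)[X -> W] = 67/243

Answer: 67/243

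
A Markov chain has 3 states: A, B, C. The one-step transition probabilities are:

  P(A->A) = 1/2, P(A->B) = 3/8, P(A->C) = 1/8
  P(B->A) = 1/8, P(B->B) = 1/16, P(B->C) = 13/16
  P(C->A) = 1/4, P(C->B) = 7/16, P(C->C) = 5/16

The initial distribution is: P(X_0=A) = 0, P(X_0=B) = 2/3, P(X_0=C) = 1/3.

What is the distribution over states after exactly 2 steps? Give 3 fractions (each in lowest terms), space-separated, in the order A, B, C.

Answer: 103/384 137/384 3/8

Derivation:
Propagating the distribution step by step (d_{t+1} = d_t * P):
d_0 = (A=0, B=2/3, C=1/3)
  d_1[A] = 0*1/2 + 2/3*1/8 + 1/3*1/4 = 1/6
  d_1[B] = 0*3/8 + 2/3*1/16 + 1/3*7/16 = 3/16
  d_1[C] = 0*1/8 + 2/3*13/16 + 1/3*5/16 = 31/48
d_1 = (A=1/6, B=3/16, C=31/48)
  d_2[A] = 1/6*1/2 + 3/16*1/8 + 31/48*1/4 = 103/384
  d_2[B] = 1/6*3/8 + 3/16*1/16 + 31/48*7/16 = 137/384
  d_2[C] = 1/6*1/8 + 3/16*13/16 + 31/48*5/16 = 3/8
d_2 = (A=103/384, B=137/384, C=3/8)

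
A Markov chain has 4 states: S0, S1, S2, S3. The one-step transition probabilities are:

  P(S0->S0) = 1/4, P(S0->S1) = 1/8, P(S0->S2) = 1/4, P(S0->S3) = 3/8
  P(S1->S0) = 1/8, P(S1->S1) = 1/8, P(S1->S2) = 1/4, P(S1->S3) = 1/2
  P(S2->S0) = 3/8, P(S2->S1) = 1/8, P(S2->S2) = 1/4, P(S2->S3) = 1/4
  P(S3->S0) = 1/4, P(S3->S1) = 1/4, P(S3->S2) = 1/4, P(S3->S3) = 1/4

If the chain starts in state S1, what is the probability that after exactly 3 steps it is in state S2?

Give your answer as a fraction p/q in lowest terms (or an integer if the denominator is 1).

Answer: 1/4

Derivation:
Computing P^3 by repeated multiplication:
P^1 =
  S0: [1/4, 1/8, 1/4, 3/8]
  S1: [1/8, 1/8, 1/4, 1/2]
  S2: [3/8, 1/8, 1/4, 1/4]
  S3: [1/4, 1/4, 1/4, 1/4]
P^2 =
  S0: [17/64, 11/64, 1/4, 5/16]
  S1: [17/64, 3/16, 1/4, 19/64]
  S2: [17/64, 5/32, 1/4, 21/64]
  S3: [1/4, 5/32, 1/4, 11/32]
P^3 =
  S0: [133/512, 21/128, 1/4, 167/512]
  S1: [33/128, 83/512, 1/4, 169/512]
  S2: [67/256, 85/512, 1/4, 165/512]
  S3: [67/256, 43/256, 1/4, 41/128]

(P^3)[S1 -> S2] = 1/4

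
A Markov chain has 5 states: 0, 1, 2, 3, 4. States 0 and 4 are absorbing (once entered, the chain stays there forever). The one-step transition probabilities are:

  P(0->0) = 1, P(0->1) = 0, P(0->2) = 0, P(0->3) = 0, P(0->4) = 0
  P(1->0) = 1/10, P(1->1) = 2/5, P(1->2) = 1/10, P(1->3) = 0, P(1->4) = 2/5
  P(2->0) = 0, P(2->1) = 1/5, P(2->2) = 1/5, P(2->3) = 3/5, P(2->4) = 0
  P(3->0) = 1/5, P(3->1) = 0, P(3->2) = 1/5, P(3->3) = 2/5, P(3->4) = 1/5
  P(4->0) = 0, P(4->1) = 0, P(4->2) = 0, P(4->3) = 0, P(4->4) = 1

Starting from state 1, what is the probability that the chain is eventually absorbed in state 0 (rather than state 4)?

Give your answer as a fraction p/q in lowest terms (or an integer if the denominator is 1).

Answer: 4/17

Derivation:
Let a_i = P(absorbed in 0 | start in state i).
Boundary conditions: a_0 = 1, a_4 = 0.
For each transient state i, a_i = sum_j P(i->j) * a_j:
  a_1 = 1/10*a_0 + 2/5*a_1 + 1/10*a_2 + 0*a_3 + 2/5*a_4
  a_2 = 0*a_0 + 1/5*a_1 + 1/5*a_2 + 3/5*a_3 + 0*a_4
  a_3 = 1/5*a_0 + 0*a_1 + 1/5*a_2 + 2/5*a_3 + 1/5*a_4

Substituting a_0 = 1 and a_4 = 0, rearrange to (I - Q) a = r where r[i] = P(i -> 0):
  [3/5, -1/10, 0] . (a_1, a_2, a_3) = 1/10
  [-1/5, 4/5, -3/5] . (a_1, a_2, a_3) = 0
  [0, -1/5, 3/5] . (a_1, a_2, a_3) = 1/5

Solving yields:
  a_1 = 4/17
  a_2 = 7/17
  a_3 = 8/17

Starting state is 1, so the absorption probability is a_1 = 4/17.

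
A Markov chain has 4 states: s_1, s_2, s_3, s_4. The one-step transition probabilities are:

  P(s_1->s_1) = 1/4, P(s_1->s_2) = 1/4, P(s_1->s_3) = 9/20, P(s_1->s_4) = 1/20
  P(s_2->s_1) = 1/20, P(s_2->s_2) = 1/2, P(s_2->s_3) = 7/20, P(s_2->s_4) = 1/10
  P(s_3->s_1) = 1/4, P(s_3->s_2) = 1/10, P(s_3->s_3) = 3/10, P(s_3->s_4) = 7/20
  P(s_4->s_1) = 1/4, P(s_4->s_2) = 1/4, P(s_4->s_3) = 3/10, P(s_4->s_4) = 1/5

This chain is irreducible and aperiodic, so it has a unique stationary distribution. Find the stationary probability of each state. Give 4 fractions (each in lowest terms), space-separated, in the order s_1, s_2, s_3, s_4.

The stationary distribution satisfies pi = pi * P, i.e.:
  pi_s_1 = 1/4*pi_s_1 + 1/20*pi_s_2 + 1/4*pi_s_3 + 1/4*pi_s_4
  pi_s_2 = 1/4*pi_s_1 + 1/2*pi_s_2 + 1/10*pi_s_3 + 1/4*pi_s_4
  pi_s_3 = 9/20*pi_s_1 + 7/20*pi_s_2 + 3/10*pi_s_3 + 3/10*pi_s_4
  pi_s_4 = 1/20*pi_s_1 + 1/10*pi_s_2 + 7/20*pi_s_3 + 1/5*pi_s_4
with normalization: pi_s_1 + pi_s_2 + pi_s_3 + pi_s_4 = 1.

Using the first 3 balance equations plus normalization, the linear system A*pi = b is:
  [-3/4, 1/20, 1/4, 1/4] . pi = 0
  [1/4, -1/2, 1/10, 1/4] . pi = 0
  [9/20, 7/20, -7/10, 3/10] . pi = 0
  [1, 1, 1, 1] . pi = 1

Solving yields:
  pi_s_1 = 1187/6024
  pi_s_2 = 1595/6024
  pi_s_3 = 2065/6024
  pi_s_4 = 1177/6024

Verification (pi * P):
  1187/6024*1/4 + 1595/6024*1/20 + 2065/6024*1/4 + 1177/6024*1/4 = 1187/6024 = pi_s_1  (ok)
  1187/6024*1/4 + 1595/6024*1/2 + 2065/6024*1/10 + 1177/6024*1/4 = 1595/6024 = pi_s_2  (ok)
  1187/6024*9/20 + 1595/6024*7/20 + 2065/6024*3/10 + 1177/6024*3/10 = 2065/6024 = pi_s_3  (ok)
  1187/6024*1/20 + 1595/6024*1/10 + 2065/6024*7/20 + 1177/6024*1/5 = 1177/6024 = pi_s_4  (ok)

Answer: 1187/6024 1595/6024 2065/6024 1177/6024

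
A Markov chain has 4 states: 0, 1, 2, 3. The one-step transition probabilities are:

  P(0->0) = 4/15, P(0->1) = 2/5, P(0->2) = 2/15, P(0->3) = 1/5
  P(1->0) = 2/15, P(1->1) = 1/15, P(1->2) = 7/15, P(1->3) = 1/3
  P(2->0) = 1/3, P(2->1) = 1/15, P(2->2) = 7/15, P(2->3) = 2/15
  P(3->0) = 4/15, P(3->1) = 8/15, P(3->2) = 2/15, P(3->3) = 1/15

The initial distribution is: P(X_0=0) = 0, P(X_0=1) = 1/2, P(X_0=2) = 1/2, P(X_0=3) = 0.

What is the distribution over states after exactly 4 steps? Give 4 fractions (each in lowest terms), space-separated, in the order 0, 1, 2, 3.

Answer: 1447/5625 12226/50625 1072/3375 9296/50625

Derivation:
Propagating the distribution step by step (d_{t+1} = d_t * P):
d_0 = (0=0, 1=1/2, 2=1/2, 3=0)
  d_1[0] = 0*4/15 + 1/2*2/15 + 1/2*1/3 + 0*4/15 = 7/30
  d_1[1] = 0*2/5 + 1/2*1/15 + 1/2*1/15 + 0*8/15 = 1/15
  d_1[2] = 0*2/15 + 1/2*7/15 + 1/2*7/15 + 0*2/15 = 7/15
  d_1[3] = 0*1/5 + 1/2*1/3 + 1/2*2/15 + 0*1/15 = 7/30
d_1 = (0=7/30, 1=1/15, 2=7/15, 3=7/30)
  d_2[0] = 7/30*4/15 + 1/15*2/15 + 7/15*1/3 + 7/30*4/15 = 13/45
  d_2[1] = 7/30*2/5 + 1/15*1/15 + 7/15*1/15 + 7/30*8/15 = 19/75
  d_2[2] = 7/30*2/15 + 1/15*7/15 + 7/15*7/15 + 7/30*2/15 = 14/45
  d_2[3] = 7/30*1/5 + 1/15*1/3 + 7/15*2/15 + 7/30*1/15 = 11/75
d_2 = (0=13/45, 1=19/75, 2=14/45, 3=11/75)
  d_3[0] = 13/45*4/15 + 19/75*2/15 + 14/45*1/3 + 11/75*4/15 = 856/3375
  d_3[1] = 13/45*2/5 + 19/75*1/15 + 14/45*1/15 + 11/75*8/15 = 781/3375
  d_3[2] = 13/45*2/15 + 19/75*7/15 + 14/45*7/15 + 11/75*2/15 = 217/675
  d_3[3] = 13/45*1/5 + 19/75*1/3 + 14/45*2/15 + 11/75*1/15 = 653/3375
d_3 = (0=856/3375, 1=781/3375, 2=217/675, 3=653/3375)
  d_4[0] = 856/3375*4/15 + 781/3375*2/15 + 217/675*1/3 + 653/3375*4/15 = 1447/5625
  d_4[1] = 856/3375*2/5 + 781/3375*1/15 + 217/675*1/15 + 653/3375*8/15 = 12226/50625
  d_4[2] = 856/3375*2/15 + 781/3375*7/15 + 217/675*7/15 + 653/3375*2/15 = 1072/3375
  d_4[3] = 856/3375*1/5 + 781/3375*1/3 + 217/675*2/15 + 653/3375*1/15 = 9296/50625
d_4 = (0=1447/5625, 1=12226/50625, 2=1072/3375, 3=9296/50625)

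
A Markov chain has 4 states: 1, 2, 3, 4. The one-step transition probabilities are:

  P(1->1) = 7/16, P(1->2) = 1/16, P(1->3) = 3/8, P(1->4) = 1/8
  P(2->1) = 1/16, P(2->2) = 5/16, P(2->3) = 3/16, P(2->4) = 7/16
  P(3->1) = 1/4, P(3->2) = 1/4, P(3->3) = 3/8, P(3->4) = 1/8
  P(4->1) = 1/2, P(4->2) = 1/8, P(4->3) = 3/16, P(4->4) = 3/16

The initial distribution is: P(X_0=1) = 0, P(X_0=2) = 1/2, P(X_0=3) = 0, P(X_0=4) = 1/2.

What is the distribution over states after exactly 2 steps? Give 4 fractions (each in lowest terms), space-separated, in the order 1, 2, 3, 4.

Propagating the distribution step by step (d_{t+1} = d_t * P):
d_0 = (1=0, 2=1/2, 3=0, 4=1/2)
  d_1[1] = 0*7/16 + 1/2*1/16 + 0*1/4 + 1/2*1/2 = 9/32
  d_1[2] = 0*1/16 + 1/2*5/16 + 0*1/4 + 1/2*1/8 = 7/32
  d_1[3] = 0*3/8 + 1/2*3/16 + 0*3/8 + 1/2*3/16 = 3/16
  d_1[4] = 0*1/8 + 1/2*7/16 + 0*1/8 + 1/2*3/16 = 5/16
d_1 = (1=9/32, 2=7/32, 3=3/16, 4=5/16)
  d_2[1] = 9/32*7/16 + 7/32*1/16 + 3/16*1/4 + 5/16*1/2 = 87/256
  d_2[2] = 9/32*1/16 + 7/32*5/16 + 3/16*1/4 + 5/16*1/8 = 11/64
  d_2[3] = 9/32*3/8 + 7/32*3/16 + 3/16*3/8 + 5/16*3/16 = 141/512
  d_2[4] = 9/32*1/8 + 7/32*7/16 + 3/16*1/8 + 5/16*3/16 = 109/512
d_2 = (1=87/256, 2=11/64, 3=141/512, 4=109/512)

Answer: 87/256 11/64 141/512 109/512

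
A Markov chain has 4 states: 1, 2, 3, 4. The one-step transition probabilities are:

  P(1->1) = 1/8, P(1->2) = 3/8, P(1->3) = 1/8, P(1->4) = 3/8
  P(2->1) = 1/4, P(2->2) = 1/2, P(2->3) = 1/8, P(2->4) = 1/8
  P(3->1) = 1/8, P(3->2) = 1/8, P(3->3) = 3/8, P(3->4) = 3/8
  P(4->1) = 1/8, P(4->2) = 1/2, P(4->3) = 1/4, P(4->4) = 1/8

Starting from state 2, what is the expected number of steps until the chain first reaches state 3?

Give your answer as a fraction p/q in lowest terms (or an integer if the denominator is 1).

Let h_i = expected steps to first reach 3 from state i.
Boundary: h_3 = 0.
First-step equations for the other states:
  h_1 = 1 + 1/8*h_1 + 3/8*h_2 + 1/8*h_3 + 3/8*h_4
  h_2 = 1 + 1/4*h_1 + 1/2*h_2 + 1/8*h_3 + 1/8*h_4
  h_4 = 1 + 1/8*h_1 + 1/2*h_2 + 1/4*h_3 + 1/8*h_4

Substituting h_3 = 0 and rearranging gives the linear system (I - Q) h = 1:
  [7/8, -3/8, -3/8] . (h_1, h_2, h_4) = 1
  [-1/4, 1/2, -1/8] . (h_1, h_2, h_4) = 1
  [-1/8, -1/2, 7/8] . (h_1, h_2, h_4) = 1

Solving yields:
  h_1 = 192/29
  h_2 = 592/87
  h_4 = 520/87

Starting state is 2, so the expected hitting time is h_2 = 592/87.

Answer: 592/87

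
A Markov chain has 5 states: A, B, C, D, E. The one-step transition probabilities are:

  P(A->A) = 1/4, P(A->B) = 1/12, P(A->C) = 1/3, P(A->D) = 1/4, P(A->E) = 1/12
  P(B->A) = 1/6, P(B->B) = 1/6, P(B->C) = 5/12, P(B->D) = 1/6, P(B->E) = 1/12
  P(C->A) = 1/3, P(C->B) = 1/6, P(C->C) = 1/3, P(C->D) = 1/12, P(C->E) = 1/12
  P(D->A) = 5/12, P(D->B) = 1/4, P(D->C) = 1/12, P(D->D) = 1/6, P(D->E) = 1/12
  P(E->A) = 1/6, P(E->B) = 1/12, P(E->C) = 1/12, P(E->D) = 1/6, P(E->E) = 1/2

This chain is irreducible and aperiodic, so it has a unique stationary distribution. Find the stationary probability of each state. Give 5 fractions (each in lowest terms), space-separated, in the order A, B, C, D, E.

Answer: 153/554 565/3878 1039/3878 649/3878 1/7

Derivation:
The stationary distribution satisfies pi = pi * P, i.e.:
  pi_A = 1/4*pi_A + 1/6*pi_B + 1/3*pi_C + 5/12*pi_D + 1/6*pi_E
  pi_B = 1/12*pi_A + 1/6*pi_B + 1/6*pi_C + 1/4*pi_D + 1/12*pi_E
  pi_C = 1/3*pi_A + 5/12*pi_B + 1/3*pi_C + 1/12*pi_D + 1/12*pi_E
  pi_D = 1/4*pi_A + 1/6*pi_B + 1/12*pi_C + 1/6*pi_D + 1/6*pi_E
  pi_E = 1/12*pi_A + 1/12*pi_B + 1/12*pi_C + 1/12*pi_D + 1/2*pi_E
with normalization: pi_A + pi_B + pi_C + pi_D + pi_E = 1.

Using the first 4 balance equations plus normalization, the linear system A*pi = b is:
  [-3/4, 1/6, 1/3, 5/12, 1/6] . pi = 0
  [1/12, -5/6, 1/6, 1/4, 1/12] . pi = 0
  [1/3, 5/12, -2/3, 1/12, 1/12] . pi = 0
  [1/4, 1/6, 1/12, -5/6, 1/6] . pi = 0
  [1, 1, 1, 1, 1] . pi = 1

Solving yields:
  pi_A = 153/554
  pi_B = 565/3878
  pi_C = 1039/3878
  pi_D = 649/3878
  pi_E = 1/7

Verification (pi * P):
  153/554*1/4 + 565/3878*1/6 + 1039/3878*1/3 + 649/3878*5/12 + 1/7*1/6 = 153/554 = pi_A  (ok)
  153/554*1/12 + 565/3878*1/6 + 1039/3878*1/6 + 649/3878*1/4 + 1/7*1/12 = 565/3878 = pi_B  (ok)
  153/554*1/3 + 565/3878*5/12 + 1039/3878*1/3 + 649/3878*1/12 + 1/7*1/12 = 1039/3878 = pi_C  (ok)
  153/554*1/4 + 565/3878*1/6 + 1039/3878*1/12 + 649/3878*1/6 + 1/7*1/6 = 649/3878 = pi_D  (ok)
  153/554*1/12 + 565/3878*1/12 + 1039/3878*1/12 + 649/3878*1/12 + 1/7*1/2 = 1/7 = pi_E  (ok)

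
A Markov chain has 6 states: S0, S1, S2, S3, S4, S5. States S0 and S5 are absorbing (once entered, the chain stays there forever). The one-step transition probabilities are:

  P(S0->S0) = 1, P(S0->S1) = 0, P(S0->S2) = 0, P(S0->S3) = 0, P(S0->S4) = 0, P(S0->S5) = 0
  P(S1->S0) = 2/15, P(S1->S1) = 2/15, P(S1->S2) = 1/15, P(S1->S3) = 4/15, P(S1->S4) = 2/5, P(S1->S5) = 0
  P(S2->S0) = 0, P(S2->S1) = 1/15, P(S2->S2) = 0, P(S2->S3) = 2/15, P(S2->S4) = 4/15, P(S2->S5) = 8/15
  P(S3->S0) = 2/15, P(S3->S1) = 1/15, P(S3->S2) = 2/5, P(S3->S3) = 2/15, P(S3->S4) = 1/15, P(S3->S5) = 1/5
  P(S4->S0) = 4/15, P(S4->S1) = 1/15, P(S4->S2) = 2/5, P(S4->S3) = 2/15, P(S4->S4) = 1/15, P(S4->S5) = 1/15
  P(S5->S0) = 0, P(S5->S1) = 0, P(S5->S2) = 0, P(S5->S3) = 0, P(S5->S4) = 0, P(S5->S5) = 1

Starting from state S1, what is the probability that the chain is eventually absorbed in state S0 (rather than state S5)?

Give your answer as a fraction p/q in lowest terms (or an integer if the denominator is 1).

Let a_i = P(absorbed in S0 | start in state i).
Boundary conditions: a_S0 = 1, a_S5 = 0.
For each transient state i, a_i = sum_j P(i->j) * a_j:
  a_S1 = 2/15*a_S0 + 2/15*a_S1 + 1/15*a_S2 + 4/15*a_S3 + 2/5*a_S4 + 0*a_S5
  a_S2 = 0*a_S0 + 1/15*a_S1 + 0*a_S2 + 2/15*a_S3 + 4/15*a_S4 + 8/15*a_S5
  a_S3 = 2/15*a_S0 + 1/15*a_S1 + 2/5*a_S2 + 2/15*a_S3 + 1/15*a_S4 + 1/5*a_S5
  a_S4 = 4/15*a_S0 + 1/15*a_S1 + 2/5*a_S2 + 2/15*a_S3 + 1/15*a_S4 + 1/15*a_S5

Substituting a_S0 = 1 and a_S5 = 0, rearrange to (I - Q) a = r where r[i] = P(i -> S0):
  [13/15, -1/15, -4/15, -2/5] . (a_S1, a_S2, a_S3, a_S4) = 2/15
  [-1/15, 1, -2/15, -4/15] . (a_S1, a_S2, a_S3, a_S4) = 0
  [-1/15, -2/5, 13/15, -1/15] . (a_S1, a_S2, a_S3, a_S4) = 2/15
  [-1/15, -2/5, -2/15, 14/15] . (a_S1, a_S2, a_S3, a_S4) = 4/15

Solving yields:
  a_S1 = 968/2055
  a_S2 = 79/411
  a_S3 = 429/1370
  a_S4 = 367/822

Starting state is S1, so the absorption probability is a_S1 = 968/2055.

Answer: 968/2055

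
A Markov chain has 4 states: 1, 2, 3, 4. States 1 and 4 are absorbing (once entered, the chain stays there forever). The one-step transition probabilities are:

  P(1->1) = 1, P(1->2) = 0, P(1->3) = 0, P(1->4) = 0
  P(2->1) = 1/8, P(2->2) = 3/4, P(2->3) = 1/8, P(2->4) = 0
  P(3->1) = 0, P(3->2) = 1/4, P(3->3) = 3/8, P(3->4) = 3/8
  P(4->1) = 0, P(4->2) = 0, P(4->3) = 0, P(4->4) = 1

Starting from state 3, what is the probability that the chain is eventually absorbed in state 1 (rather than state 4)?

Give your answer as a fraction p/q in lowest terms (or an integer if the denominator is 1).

Let a_i = P(absorbed in 1 | start in state i).
Boundary conditions: a_1 = 1, a_4 = 0.
For each transient state i, a_i = sum_j P(i->j) * a_j:
  a_2 = 1/8*a_1 + 3/4*a_2 + 1/8*a_3 + 0*a_4
  a_3 = 0*a_1 + 1/4*a_2 + 3/8*a_3 + 3/8*a_4

Substituting a_1 = 1 and a_4 = 0, rearrange to (I - Q) a = r where r[i] = P(i -> 1):
  [1/4, -1/8] . (a_2, a_3) = 1/8
  [-1/4, 5/8] . (a_2, a_3) = 0

Solving yields:
  a_2 = 5/8
  a_3 = 1/4

Starting state is 3, so the absorption probability is a_3 = 1/4.

Answer: 1/4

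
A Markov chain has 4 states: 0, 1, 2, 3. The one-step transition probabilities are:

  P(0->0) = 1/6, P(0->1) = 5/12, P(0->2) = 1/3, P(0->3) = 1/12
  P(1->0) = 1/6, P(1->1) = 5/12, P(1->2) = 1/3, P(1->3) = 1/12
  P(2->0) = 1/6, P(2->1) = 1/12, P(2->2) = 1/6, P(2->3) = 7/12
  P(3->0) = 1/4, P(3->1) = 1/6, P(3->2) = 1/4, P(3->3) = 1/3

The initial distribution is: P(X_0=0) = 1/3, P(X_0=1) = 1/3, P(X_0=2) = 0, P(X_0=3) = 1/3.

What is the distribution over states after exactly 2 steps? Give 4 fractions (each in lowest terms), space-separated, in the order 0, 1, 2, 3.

Answer: 13/72 59/216 29/108 5/18

Derivation:
Propagating the distribution step by step (d_{t+1} = d_t * P):
d_0 = (0=1/3, 1=1/3, 2=0, 3=1/3)
  d_1[0] = 1/3*1/6 + 1/3*1/6 + 0*1/6 + 1/3*1/4 = 7/36
  d_1[1] = 1/3*5/12 + 1/3*5/12 + 0*1/12 + 1/3*1/6 = 1/3
  d_1[2] = 1/3*1/3 + 1/3*1/3 + 0*1/6 + 1/3*1/4 = 11/36
  d_1[3] = 1/3*1/12 + 1/3*1/12 + 0*7/12 + 1/3*1/3 = 1/6
d_1 = (0=7/36, 1=1/3, 2=11/36, 3=1/6)
  d_2[0] = 7/36*1/6 + 1/3*1/6 + 11/36*1/6 + 1/6*1/4 = 13/72
  d_2[1] = 7/36*5/12 + 1/3*5/12 + 11/36*1/12 + 1/6*1/6 = 59/216
  d_2[2] = 7/36*1/3 + 1/3*1/3 + 11/36*1/6 + 1/6*1/4 = 29/108
  d_2[3] = 7/36*1/12 + 1/3*1/12 + 11/36*7/12 + 1/6*1/3 = 5/18
d_2 = (0=13/72, 1=59/216, 2=29/108, 3=5/18)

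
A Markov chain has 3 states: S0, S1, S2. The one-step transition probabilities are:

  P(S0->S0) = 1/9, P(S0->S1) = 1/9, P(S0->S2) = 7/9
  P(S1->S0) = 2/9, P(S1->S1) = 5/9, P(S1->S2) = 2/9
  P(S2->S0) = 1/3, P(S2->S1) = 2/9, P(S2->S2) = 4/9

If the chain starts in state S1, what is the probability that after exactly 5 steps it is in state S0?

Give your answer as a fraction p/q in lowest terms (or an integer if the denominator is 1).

Computing P^5 by repeated multiplication:
P^1 =
  S0: [1/9, 1/9, 7/9]
  S1: [2/9, 5/9, 2/9]
  S2: [1/3, 2/9, 4/9]
P^2 =
  S0: [8/27, 20/81, 37/81]
  S1: [2/9, 31/81, 32/81]
  S2: [19/81, 7/27, 41/81]
P^3 =
  S0: [175/729, 22/81, 356/729]
  S1: [176/729, 79/243, 316/729]
  S2: [184/729, 206/729, 113/243]
P^4 =
  S0: [1639/6561, 1877/6561, 1015/2187]
  S1: [1598/6561, 1993/6561, 110/243]
  S2: [1613/6561, 1892/6561, 3056/6561]
P^5 =
  S0: [14528/59049, 17114/59049, 27407/59049]
  S1: [14494/59049, 17503/59049, 27052/59049]
  S2: [4855/19683, 17185/59049, 27299/59049]

(P^5)[S1 -> S0] = 14494/59049

Answer: 14494/59049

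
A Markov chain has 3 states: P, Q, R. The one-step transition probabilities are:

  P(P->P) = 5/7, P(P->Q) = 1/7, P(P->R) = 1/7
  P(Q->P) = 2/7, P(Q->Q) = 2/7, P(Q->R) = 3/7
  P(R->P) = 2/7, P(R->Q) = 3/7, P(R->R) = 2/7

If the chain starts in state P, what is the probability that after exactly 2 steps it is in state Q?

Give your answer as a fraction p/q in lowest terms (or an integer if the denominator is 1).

Answer: 10/49

Derivation:
Computing P^2 by repeated multiplication:
P^1 =
  P: [5/7, 1/7, 1/7]
  Q: [2/7, 2/7, 3/7]
  R: [2/7, 3/7, 2/7]
P^2 =
  P: [29/49, 10/49, 10/49]
  Q: [20/49, 15/49, 2/7]
  R: [20/49, 2/7, 15/49]

(P^2)[P -> Q] = 10/49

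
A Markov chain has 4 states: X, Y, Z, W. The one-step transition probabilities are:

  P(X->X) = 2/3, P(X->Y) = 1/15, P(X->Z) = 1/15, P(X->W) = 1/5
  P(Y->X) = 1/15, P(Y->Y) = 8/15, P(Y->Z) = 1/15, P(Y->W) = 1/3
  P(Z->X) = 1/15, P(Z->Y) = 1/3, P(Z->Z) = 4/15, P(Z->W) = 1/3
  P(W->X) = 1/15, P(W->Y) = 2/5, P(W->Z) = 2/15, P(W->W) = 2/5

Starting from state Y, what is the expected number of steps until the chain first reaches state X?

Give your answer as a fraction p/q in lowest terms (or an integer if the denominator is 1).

Let h_i = expected steps to first reach X from state i.
Boundary: h_X = 0.
First-step equations for the other states:
  h_Y = 1 + 1/15*h_X + 8/15*h_Y + 1/15*h_Z + 1/3*h_W
  h_Z = 1 + 1/15*h_X + 1/3*h_Y + 4/15*h_Z + 1/3*h_W
  h_W = 1 + 1/15*h_X + 2/5*h_Y + 2/15*h_Z + 2/5*h_W

Substituting h_X = 0 and rearranging gives the linear system (I - Q) h = 1:
  [7/15, -1/15, -1/3] . (h_Y, h_Z, h_W) = 1
  [-1/3, 11/15, -1/3] . (h_Y, h_Z, h_W) = 1
  [-2/5, -2/15, 3/5] . (h_Y, h_Z, h_W) = 1

Solving yields:
  h_Y = 15
  h_Z = 15
  h_W = 15

Starting state is Y, so the expected hitting time is h_Y = 15.

Answer: 15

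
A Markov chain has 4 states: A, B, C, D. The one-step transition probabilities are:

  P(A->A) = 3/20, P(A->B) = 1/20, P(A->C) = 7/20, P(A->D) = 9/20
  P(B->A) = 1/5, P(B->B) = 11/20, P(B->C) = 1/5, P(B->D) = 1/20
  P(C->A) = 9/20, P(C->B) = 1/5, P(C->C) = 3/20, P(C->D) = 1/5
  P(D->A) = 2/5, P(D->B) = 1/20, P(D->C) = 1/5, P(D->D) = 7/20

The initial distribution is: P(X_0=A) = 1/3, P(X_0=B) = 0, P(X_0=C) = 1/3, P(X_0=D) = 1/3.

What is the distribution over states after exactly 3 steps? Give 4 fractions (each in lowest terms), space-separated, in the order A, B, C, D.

Answer: 1847/6000 613/4000 703/3000 731/2400

Derivation:
Propagating the distribution step by step (d_{t+1} = d_t * P):
d_0 = (A=1/3, B=0, C=1/3, D=1/3)
  d_1[A] = 1/3*3/20 + 0*1/5 + 1/3*9/20 + 1/3*2/5 = 1/3
  d_1[B] = 1/3*1/20 + 0*11/20 + 1/3*1/5 + 1/3*1/20 = 1/10
  d_1[C] = 1/3*7/20 + 0*1/5 + 1/3*3/20 + 1/3*1/5 = 7/30
  d_1[D] = 1/3*9/20 + 0*1/20 + 1/3*1/5 + 1/3*7/20 = 1/3
d_1 = (A=1/3, B=1/10, C=7/30, D=1/3)
  d_2[A] = 1/3*3/20 + 1/10*1/5 + 7/30*9/20 + 1/3*2/5 = 37/120
  d_2[B] = 1/3*1/20 + 1/10*11/20 + 7/30*1/5 + 1/3*1/20 = 27/200
  d_2[C] = 1/3*7/20 + 1/10*1/5 + 7/30*3/20 + 1/3*1/5 = 143/600
  d_2[D] = 1/3*9/20 + 1/10*1/20 + 7/30*1/5 + 1/3*7/20 = 191/600
d_2 = (A=37/120, B=27/200, C=143/600, D=191/600)
  d_3[A] = 37/120*3/20 + 27/200*1/5 + 143/600*9/20 + 191/600*2/5 = 1847/6000
  d_3[B] = 37/120*1/20 + 27/200*11/20 + 143/600*1/5 + 191/600*1/20 = 613/4000
  d_3[C] = 37/120*7/20 + 27/200*1/5 + 143/600*3/20 + 191/600*1/5 = 703/3000
  d_3[D] = 37/120*9/20 + 27/200*1/20 + 143/600*1/5 + 191/600*7/20 = 731/2400
d_3 = (A=1847/6000, B=613/4000, C=703/3000, D=731/2400)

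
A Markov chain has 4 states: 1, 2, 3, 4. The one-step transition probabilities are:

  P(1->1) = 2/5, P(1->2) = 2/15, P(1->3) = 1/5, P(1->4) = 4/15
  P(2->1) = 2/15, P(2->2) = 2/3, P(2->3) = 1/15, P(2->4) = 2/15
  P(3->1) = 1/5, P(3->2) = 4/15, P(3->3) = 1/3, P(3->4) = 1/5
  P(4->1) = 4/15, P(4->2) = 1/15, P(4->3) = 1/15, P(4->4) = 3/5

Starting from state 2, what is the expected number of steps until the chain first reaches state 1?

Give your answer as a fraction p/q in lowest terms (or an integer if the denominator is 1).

Answer: 132/23

Derivation:
Let h_i = expected steps to first reach 1 from state i.
Boundary: h_1 = 0.
First-step equations for the other states:
  h_2 = 1 + 2/15*h_1 + 2/3*h_2 + 1/15*h_3 + 2/15*h_4
  h_3 = 1 + 1/5*h_1 + 4/15*h_2 + 1/3*h_3 + 1/5*h_4
  h_4 = 1 + 4/15*h_1 + 1/15*h_2 + 1/15*h_3 + 3/5*h_4

Substituting h_1 = 0 and rearranging gives the linear system (I - Q) h = 1:
  [1/3, -1/15, -2/15] . (h_2, h_3, h_4) = 1
  [-4/15, 2/3, -1/5] . (h_2, h_3, h_4) = 1
  [-1/15, -1/15, 2/5] . (h_2, h_3, h_4) = 1

Solving yields:
  h_2 = 132/23
  h_3 = 117/23
  h_4 = 99/23

Starting state is 2, so the expected hitting time is h_2 = 132/23.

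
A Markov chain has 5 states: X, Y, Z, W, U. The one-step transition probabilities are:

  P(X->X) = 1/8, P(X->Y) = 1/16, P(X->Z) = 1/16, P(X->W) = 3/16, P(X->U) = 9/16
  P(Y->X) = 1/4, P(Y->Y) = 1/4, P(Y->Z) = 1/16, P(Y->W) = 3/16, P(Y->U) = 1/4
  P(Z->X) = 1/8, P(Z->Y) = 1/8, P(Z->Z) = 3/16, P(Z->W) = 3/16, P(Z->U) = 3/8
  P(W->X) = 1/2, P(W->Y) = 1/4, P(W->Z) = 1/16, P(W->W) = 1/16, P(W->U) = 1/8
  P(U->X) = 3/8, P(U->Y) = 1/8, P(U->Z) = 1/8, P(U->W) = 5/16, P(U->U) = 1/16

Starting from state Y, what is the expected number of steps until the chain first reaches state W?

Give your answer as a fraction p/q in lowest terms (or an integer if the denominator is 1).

Let h_i = expected steps to first reach W from state i.
Boundary: h_W = 0.
First-step equations for the other states:
  h_X = 1 + 1/8*h_X + 1/16*h_Y + 1/16*h_Z + 3/16*h_W + 9/16*h_U
  h_Y = 1 + 1/4*h_X + 1/4*h_Y + 1/16*h_Z + 3/16*h_W + 1/4*h_U
  h_Z = 1 + 1/8*h_X + 1/8*h_Y + 3/16*h_Z + 3/16*h_W + 3/8*h_U
  h_U = 1 + 3/8*h_X + 1/8*h_Y + 1/8*h_Z + 5/16*h_W + 1/16*h_U

Substituting h_W = 0 and rearranging gives the linear system (I - Q) h = 1:
  [7/8, -1/16, -1/16, -9/16] . (h_X, h_Y, h_Z, h_U) = 1
  [-1/4, 3/4, -1/16, -1/4] . (h_X, h_Y, h_Z, h_U) = 1
  [-1/8, -1/8, 13/16, -3/8] . (h_X, h_Y, h_Z, h_U) = 1
  [-3/8, -1/8, -1/8, 15/16] . (h_X, h_Y, h_Z, h_U) = 1

Solving yields:
  h_X = 11952/2749
  h_Y = 36976/8247
  h_Z = 36560/8247
  h_U = 32944/8247

Starting state is Y, so the expected hitting time is h_Y = 36976/8247.

Answer: 36976/8247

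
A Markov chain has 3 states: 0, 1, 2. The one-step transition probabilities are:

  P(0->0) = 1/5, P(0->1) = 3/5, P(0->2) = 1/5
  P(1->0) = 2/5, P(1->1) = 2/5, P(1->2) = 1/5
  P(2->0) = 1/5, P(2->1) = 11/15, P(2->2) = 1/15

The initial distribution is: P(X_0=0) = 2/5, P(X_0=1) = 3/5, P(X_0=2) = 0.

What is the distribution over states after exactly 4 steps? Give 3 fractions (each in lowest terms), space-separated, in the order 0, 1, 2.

Answer: 8533/28125 43891/84375 2977/16875

Derivation:
Propagating the distribution step by step (d_{t+1} = d_t * P):
d_0 = (0=2/5, 1=3/5, 2=0)
  d_1[0] = 2/5*1/5 + 3/5*2/5 + 0*1/5 = 8/25
  d_1[1] = 2/5*3/5 + 3/5*2/5 + 0*11/15 = 12/25
  d_1[2] = 2/5*1/5 + 3/5*1/5 + 0*1/15 = 1/5
d_1 = (0=8/25, 1=12/25, 2=1/5)
  d_2[0] = 8/25*1/5 + 12/25*2/5 + 1/5*1/5 = 37/125
  d_2[1] = 8/25*3/5 + 12/25*2/5 + 1/5*11/15 = 199/375
  d_2[2] = 8/25*1/5 + 12/25*1/5 + 1/5*1/15 = 13/75
d_2 = (0=37/125, 1=199/375, 2=13/75)
  d_3[0] = 37/125*1/5 + 199/375*2/5 + 13/75*1/5 = 574/1875
  d_3[1] = 37/125*3/5 + 199/375*2/5 + 13/75*11/15 = 2908/5625
  d_3[2] = 37/125*1/5 + 199/375*1/5 + 13/75*1/15 = 199/1125
d_3 = (0=574/1875, 1=2908/5625, 2=199/1125)
  d_4[0] = 574/1875*1/5 + 2908/5625*2/5 + 199/1125*1/5 = 8533/28125
  d_4[1] = 574/1875*3/5 + 2908/5625*2/5 + 199/1125*11/15 = 43891/84375
  d_4[2] = 574/1875*1/5 + 2908/5625*1/5 + 199/1125*1/15 = 2977/16875
d_4 = (0=8533/28125, 1=43891/84375, 2=2977/16875)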